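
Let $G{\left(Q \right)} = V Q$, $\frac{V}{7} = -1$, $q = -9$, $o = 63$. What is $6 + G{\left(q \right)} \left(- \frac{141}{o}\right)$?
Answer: $-135$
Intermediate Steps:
$V = -7$ ($V = 7 \left(-1\right) = -7$)
$G{\left(Q \right)} = - 7 Q$
$6 + G{\left(q \right)} \left(- \frac{141}{o}\right) = 6 + \left(-7\right) \left(-9\right) \left(- \frac{141}{63}\right) = 6 + 63 \left(\left(-141\right) \frac{1}{63}\right) = 6 + 63 \left(- \frac{47}{21}\right) = 6 - 141 = -135$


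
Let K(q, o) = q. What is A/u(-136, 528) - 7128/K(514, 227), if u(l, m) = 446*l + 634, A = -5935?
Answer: -212393113/15425654 ≈ -13.769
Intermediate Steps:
u(l, m) = 634 + 446*l
A/u(-136, 528) - 7128/K(514, 227) = -5935/(634 + 446*(-136)) - 7128/514 = -5935/(634 - 60656) - 7128*1/514 = -5935/(-60022) - 3564/257 = -5935*(-1/60022) - 3564/257 = 5935/60022 - 3564/257 = -212393113/15425654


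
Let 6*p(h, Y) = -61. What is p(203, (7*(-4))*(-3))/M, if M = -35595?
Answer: 61/213570 ≈ 0.00028562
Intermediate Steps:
p(h, Y) = -61/6 (p(h, Y) = (1/6)*(-61) = -61/6)
p(203, (7*(-4))*(-3))/M = -61/6/(-35595) = -61/6*(-1/35595) = 61/213570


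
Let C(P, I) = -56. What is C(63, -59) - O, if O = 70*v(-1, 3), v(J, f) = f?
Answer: -266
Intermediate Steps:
O = 210 (O = 70*3 = 210)
C(63, -59) - O = -56 - 1*210 = -56 - 210 = -266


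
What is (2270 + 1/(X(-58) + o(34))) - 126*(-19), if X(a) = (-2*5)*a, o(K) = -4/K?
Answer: 45977729/9858 ≈ 4664.0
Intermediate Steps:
X(a) = -10*a
(2270 + 1/(X(-58) + o(34))) - 126*(-19) = (2270 + 1/(-10*(-58) - 4/34)) - 126*(-19) = (2270 + 1/(580 - 4*1/34)) + 2394 = (2270 + 1/(580 - 2/17)) + 2394 = (2270 + 1/(9858/17)) + 2394 = (2270 + 17/9858) + 2394 = 22377677/9858 + 2394 = 45977729/9858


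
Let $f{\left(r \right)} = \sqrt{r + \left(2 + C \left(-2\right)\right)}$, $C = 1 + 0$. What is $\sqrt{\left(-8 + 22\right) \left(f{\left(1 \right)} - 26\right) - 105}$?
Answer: $i \sqrt{455} \approx 21.331 i$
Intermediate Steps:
$C = 1$
$f{\left(r \right)} = \sqrt{r}$ ($f{\left(r \right)} = \sqrt{r + \left(2 + 1 \left(-2\right)\right)} = \sqrt{r + \left(2 - 2\right)} = \sqrt{r + 0} = \sqrt{r}$)
$\sqrt{\left(-8 + 22\right) \left(f{\left(1 \right)} - 26\right) - 105} = \sqrt{\left(-8 + 22\right) \left(\sqrt{1} - 26\right) - 105} = \sqrt{14 \left(1 - 26\right) - 105} = \sqrt{14 \left(-25\right) - 105} = \sqrt{-350 - 105} = \sqrt{-455} = i \sqrt{455}$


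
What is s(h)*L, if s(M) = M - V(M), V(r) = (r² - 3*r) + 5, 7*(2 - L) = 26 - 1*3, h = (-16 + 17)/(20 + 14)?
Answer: 50805/8092 ≈ 6.2784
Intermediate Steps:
h = 1/34 ≈ 0.029412
L = -9/7 (L = 2 - (26 - 1*3)/7 = 2 - (26 - 3)/7 = 2 - ⅐*23 = 2 - 23/7 = -9/7 ≈ -1.2857)
V(r) = 5 + r² - 3*r
s(M) = -5 - M² + 4*M (s(M) = M - (5 + M² - 3*M) = M + (-5 - M² + 3*M) = -5 - M² + 4*M)
s(h)*L = (-5 - (1/34)² + 4*(1/34))*(-9/7) = (-5 - 1*1/1156 + 2/17)*(-9/7) = (-5 - 1/1156 + 2/17)*(-9/7) = -5645/1156*(-9/7) = 50805/8092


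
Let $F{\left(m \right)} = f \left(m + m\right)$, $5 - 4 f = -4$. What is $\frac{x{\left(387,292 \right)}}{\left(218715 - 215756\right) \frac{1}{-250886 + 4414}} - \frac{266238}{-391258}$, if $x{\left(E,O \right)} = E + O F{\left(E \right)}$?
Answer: $- \frac{3505415438051217}{82695173} \approx -4.239 \cdot 10^{7}$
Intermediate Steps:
$f = \frac{9}{4}$ ($f = \frac{5}{4} - -1 = \frac{5}{4} + 1 = \frac{9}{4} \approx 2.25$)
$F{\left(m \right)} = \frac{9 m}{2}$ ($F{\left(m \right)} = \frac{9 \left(m + m\right)}{4} = \frac{9 \cdot 2 m}{4} = \frac{9 m}{2}$)
$x{\left(E,O \right)} = E + \frac{9 E O}{2}$ ($x{\left(E,O \right)} = E + O \frac{9 E}{2} = E + \frac{9 E O}{2}$)
$\frac{x{\left(387,292 \right)}}{\left(218715 - 215756\right) \frac{1}{-250886 + 4414}} - \frac{266238}{-391258} = \frac{\frac{1}{2} \cdot 387 \left(2 + 9 \cdot 292\right)}{\left(218715 - 215756\right) \frac{1}{-250886 + 4414}} - \frac{266238}{-391258} = \frac{\frac{1}{2} \cdot 387 \left(2 + 2628\right)}{2959 \frac{1}{-246472}} - - \frac{19017}{27947} = \frac{\frac{1}{2} \cdot 387 \cdot 2630}{2959 \left(- \frac{1}{246472}\right)} + \frac{19017}{27947} = \frac{508905}{- \frac{2959}{246472}} + \frac{19017}{27947} = 508905 \left(- \frac{246472}{2959}\right) + \frac{19017}{27947} = - \frac{125430833160}{2959} + \frac{19017}{27947} = - \frac{3505415438051217}{82695173}$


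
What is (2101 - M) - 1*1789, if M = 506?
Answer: -194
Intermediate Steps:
(2101 - M) - 1*1789 = (2101 - 1*506) - 1*1789 = (2101 - 506) - 1789 = 1595 - 1789 = -194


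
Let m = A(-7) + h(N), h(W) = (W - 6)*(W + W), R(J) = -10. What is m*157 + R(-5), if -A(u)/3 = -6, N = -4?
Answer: 15376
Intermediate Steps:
h(W) = 2*W*(-6 + W) (h(W) = (-6 + W)*(2*W) = 2*W*(-6 + W))
A(u) = 18 (A(u) = -3*(-6) = 18)
m = 98 (m = 18 + 2*(-4)*(-6 - 4) = 18 + 2*(-4)*(-10) = 18 + 80 = 98)
m*157 + R(-5) = 98*157 - 10 = 15386 - 10 = 15376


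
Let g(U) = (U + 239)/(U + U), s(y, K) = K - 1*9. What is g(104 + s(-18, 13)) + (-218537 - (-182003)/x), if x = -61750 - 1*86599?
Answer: -7002652844753/32043384 ≈ -2.1854e+5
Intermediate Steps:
s(y, K) = -9 + K (s(y, K) = K - 9 = -9 + K)
x = -148349 (x = -61750 - 86599 = -148349)
g(U) = (239 + U)/(2*U) (g(U) = (239 + U)/((2*U)) = (239 + U)*(1/(2*U)) = (239 + U)/(2*U))
g(104 + s(-18, 13)) + (-218537 - (-182003)/x) = (239 + (104 + (-9 + 13)))/(2*(104 + (-9 + 13))) + (-218537 - (-182003)/(-148349)) = (239 + (104 + 4))/(2*(104 + 4)) + (-218537 - (-182003)*(-1)/148349) = (½)*(239 + 108)/108 + (-218537 - 1*182003/148349) = (½)*(1/108)*347 + (-218537 - 182003/148349) = 347/216 - 32419927416/148349 = -7002652844753/32043384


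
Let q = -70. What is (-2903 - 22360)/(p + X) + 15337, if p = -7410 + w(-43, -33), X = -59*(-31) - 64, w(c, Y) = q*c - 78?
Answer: 41634544/2713 ≈ 15346.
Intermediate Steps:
w(c, Y) = -78 - 70*c (w(c, Y) = -70*c - 78 = -78 - 70*c)
X = 1765 (X = 1829 - 64 = 1765)
p = -4478 (p = -7410 + (-78 - 70*(-43)) = -7410 + (-78 + 3010) = -7410 + 2932 = -4478)
(-2903 - 22360)/(p + X) + 15337 = (-2903 - 22360)/(-4478 + 1765) + 15337 = -25263/(-2713) + 15337 = -25263*(-1/2713) + 15337 = 25263/2713 + 15337 = 41634544/2713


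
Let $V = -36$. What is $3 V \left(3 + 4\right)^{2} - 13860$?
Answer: $-19152$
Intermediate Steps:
$3 V \left(3 + 4\right)^{2} - 13860 = 3 \left(-36\right) \left(3 + 4\right)^{2} - 13860 = - 108 \cdot 7^{2} - 13860 = \left(-108\right) 49 - 13860 = -5292 - 13860 = -19152$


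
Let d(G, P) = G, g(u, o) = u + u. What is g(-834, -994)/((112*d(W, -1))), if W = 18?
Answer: -139/168 ≈ -0.82738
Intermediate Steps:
g(u, o) = 2*u
g(-834, -994)/((112*d(W, -1))) = (2*(-834))/((112*18)) = -1668/2016 = -1668*1/2016 = -139/168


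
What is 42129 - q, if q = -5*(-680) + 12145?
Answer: 26584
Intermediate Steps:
q = 15545 (q = 3400 + 12145 = 15545)
42129 - q = 42129 - 1*15545 = 42129 - 15545 = 26584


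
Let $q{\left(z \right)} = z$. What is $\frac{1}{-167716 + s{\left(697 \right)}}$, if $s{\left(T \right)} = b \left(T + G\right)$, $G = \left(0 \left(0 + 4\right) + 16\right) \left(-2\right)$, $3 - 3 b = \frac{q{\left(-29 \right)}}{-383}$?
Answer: $- \frac{1149}{191960884} \approx -5.9856 \cdot 10^{-6}$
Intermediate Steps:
$b = \frac{1120}{1149}$ ($b = 1 - \frac{\left(-29\right) \frac{1}{-383}}{3} = 1 - \frac{\left(-29\right) \left(- \frac{1}{383}\right)}{3} = 1 - \frac{29}{1149} = \frac{1120}{1149} \approx 0.97476$)
$G = -32$ ($G = \left(0 \cdot 4 + 16\right) \left(-2\right) = \left(0 + 16\right) \left(-2\right) = 16 \left(-2\right) = -32$)
$s{\left(T \right)} = - \frac{35840}{1149} + \frac{1120 T}{1149}$ ($s{\left(T \right)} = \frac{1120 \left(T - 32\right)}{1149} = \frac{1120 \left(-32 + T\right)}{1149} = - \frac{35840}{1149} + \frac{1120 T}{1149}$)
$\frac{1}{-167716 + s{\left(697 \right)}} = \frac{1}{-167716 + \left(- \frac{35840}{1149} + \frac{1120}{1149} \cdot 697\right)} = \frac{1}{-167716 + \left(- \frac{35840}{1149} + \frac{780640}{1149}\right)} = \frac{1}{-167716 + \frac{744800}{1149}} = \frac{1}{- \frac{191960884}{1149}} = - \frac{1149}{191960884}$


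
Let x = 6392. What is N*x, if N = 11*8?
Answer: 562496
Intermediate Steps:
N = 88
N*x = 88*6392 = 562496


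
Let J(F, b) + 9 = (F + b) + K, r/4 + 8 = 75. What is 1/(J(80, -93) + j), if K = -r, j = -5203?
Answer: -1/5493 ≈ -0.00018205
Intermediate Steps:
r = 268 (r = -32 + 4*75 = -32 + 300 = 268)
K = -268 (K = -1*268 = -268)
J(F, b) = -277 + F + b (J(F, b) = -9 + ((F + b) - 268) = -9 + (-268 + F + b) = -277 + F + b)
1/(J(80, -93) + j) = 1/((-277 + 80 - 93) - 5203) = 1/(-290 - 5203) = 1/(-5493) = -1/5493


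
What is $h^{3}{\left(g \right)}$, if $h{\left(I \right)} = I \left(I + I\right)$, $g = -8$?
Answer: $2097152$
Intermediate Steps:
$h{\left(I \right)} = 2 I^{2}$ ($h{\left(I \right)} = I 2 I = 2 I^{2}$)
$h^{3}{\left(g \right)} = \left(2 \left(-8\right)^{2}\right)^{3} = \left(2 \cdot 64\right)^{3} = 128^{3} = 2097152$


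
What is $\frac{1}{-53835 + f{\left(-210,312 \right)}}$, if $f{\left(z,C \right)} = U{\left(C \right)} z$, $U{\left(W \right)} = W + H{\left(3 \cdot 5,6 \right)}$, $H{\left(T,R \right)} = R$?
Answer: $- \frac{1}{120615} \approx -8.2908 \cdot 10^{-6}$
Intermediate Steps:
$U{\left(W \right)} = 6 + W$ ($U{\left(W \right)} = W + 6 = 6 + W$)
$f{\left(z,C \right)} = z \left(6 + C\right)$ ($f{\left(z,C \right)} = \left(6 + C\right) z = z \left(6 + C\right)$)
$\frac{1}{-53835 + f{\left(-210,312 \right)}} = \frac{1}{-53835 - 210 \left(6 + 312\right)} = \frac{1}{-53835 - 66780} = \frac{1}{-120615} = - \frac{1}{120615}$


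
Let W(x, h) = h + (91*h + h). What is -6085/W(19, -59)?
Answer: 6085/5487 ≈ 1.1090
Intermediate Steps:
W(x, h) = 93*h (W(x, h) = h + 92*h = 93*h)
-6085/W(19, -59) = -6085/(93*(-59)) = -6085/(-5487) = -6085*(-1/5487) = 6085/5487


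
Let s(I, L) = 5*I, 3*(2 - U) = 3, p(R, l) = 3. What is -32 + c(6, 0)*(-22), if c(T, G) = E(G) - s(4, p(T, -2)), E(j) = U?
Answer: 386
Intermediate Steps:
U = 1 (U = 2 - ⅓*3 = 2 - 1 = 1)
E(j) = 1
c(T, G) = -19 (c(T, G) = 1 - 5*4 = 1 - 1*20 = 1 - 20 = -19)
-32 + c(6, 0)*(-22) = -32 - 19*(-22) = -32 + 418 = 386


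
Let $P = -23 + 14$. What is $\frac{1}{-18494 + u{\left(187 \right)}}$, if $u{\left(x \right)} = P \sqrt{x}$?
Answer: $- \frac{18494}{342012889} + \frac{9 \sqrt{187}}{342012889} \approx -5.3714 \cdot 10^{-5}$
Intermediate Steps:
$P = -9$
$u{\left(x \right)} = - 9 \sqrt{x}$
$\frac{1}{-18494 + u{\left(187 \right)}} = \frac{1}{-18494 - 9 \sqrt{187}}$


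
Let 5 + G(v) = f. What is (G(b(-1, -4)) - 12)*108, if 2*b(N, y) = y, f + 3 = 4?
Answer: -1728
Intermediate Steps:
f = 1 (f = -3 + 4 = 1)
b(N, y) = y/2
G(v) = -4 (G(v) = -5 + 1 = -4)
(G(b(-1, -4)) - 12)*108 = (-4 - 12)*108 = -16*108 = -1728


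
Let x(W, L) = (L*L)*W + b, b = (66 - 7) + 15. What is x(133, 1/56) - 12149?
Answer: -5409581/448 ≈ -12075.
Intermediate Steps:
b = 74 (b = 59 + 15 = 74)
x(W, L) = 74 + W*L² (x(W, L) = (L*L)*W + 74 = L²*W + 74 = W*L² + 74 = 74 + W*L²)
x(133, 1/56) - 12149 = (74 + 133*(1/56)²) - 12149 = (74 + 133*(1/3136)) - 12149 = (74 + 19/448) - 12149 = 33171/448 - 12149 = -5409581/448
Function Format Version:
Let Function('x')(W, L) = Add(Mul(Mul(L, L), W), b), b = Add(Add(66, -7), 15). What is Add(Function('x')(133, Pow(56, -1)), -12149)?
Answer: Rational(-5409581, 448) ≈ -12075.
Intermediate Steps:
b = 74 (b = Add(59, 15) = 74)
Function('x')(W, L) = Add(74, Mul(W, Pow(L, 2))) (Function('x')(W, L) = Add(Mul(Mul(L, L), W), 74) = Add(Mul(Pow(L, 2), W), 74) = Add(Mul(W, Pow(L, 2)), 74) = Add(74, Mul(W, Pow(L, 2))))
Add(Function('x')(133, Pow(56, -1)), -12149) = Add(Add(74, Mul(133, Pow(Pow(56, -1), 2))), -12149) = Add(Add(74, Mul(133, Pow(Rational(1, 56), 2))), -12149) = Add(Add(74, Mul(133, Rational(1, 3136))), -12149) = Add(Add(74, Rational(19, 448)), -12149) = Add(Rational(33171, 448), -12149) = Rational(-5409581, 448)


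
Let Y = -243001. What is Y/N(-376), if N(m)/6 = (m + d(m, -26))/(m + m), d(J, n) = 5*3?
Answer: -91368376/1083 ≈ -84366.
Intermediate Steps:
d(J, n) = 15
N(m) = 3*(15 + m)/m (N(m) = 6*((m + 15)/(m + m)) = 6*((15 + m)/((2*m))) = 6*((15 + m)*(1/(2*m))) = 6*((15 + m)/(2*m)) = 3*(15 + m)/m)
Y/N(-376) = -243001/(3 + 45/(-376)) = -243001/(3 + 45*(-1/376)) = -243001/(3 - 45/376) = -243001/1083/376 = -243001*376/1083 = -91368376/1083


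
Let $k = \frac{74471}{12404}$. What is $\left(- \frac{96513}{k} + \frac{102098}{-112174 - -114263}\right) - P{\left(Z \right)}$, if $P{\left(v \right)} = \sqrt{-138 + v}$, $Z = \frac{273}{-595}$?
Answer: $- \frac{2493237269270}{155569919} - \frac{i \sqrt{1000365}}{85} \approx -16026.0 - 11.767 i$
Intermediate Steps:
$k = \frac{74471}{12404}$ ($k = 74471 \cdot \frac{1}{12404} = \frac{74471}{12404} \approx 6.0038$)
$Z = - \frac{39}{85}$ ($Z = 273 \left(- \frac{1}{595}\right) = - \frac{39}{85} \approx -0.45882$)
$\left(- \frac{96513}{k} + \frac{102098}{-112174 - -114263}\right) - P{\left(Z \right)} = \left(- \frac{96513}{\frac{74471}{12404}} + \frac{102098}{-112174 - -114263}\right) - \sqrt{-138 - \frac{39}{85}} = \left(\left(-96513\right) \frac{12404}{74471} + \frac{102098}{-112174 + 114263}\right) - \sqrt{- \frac{11769}{85}} = \left(- \frac{1197147252}{74471} + \frac{102098}{2089}\right) - \frac{i \sqrt{1000365}}{85} = - \frac{2493237269270}{155569919} - \frac{i \sqrt{1000365}}{85}$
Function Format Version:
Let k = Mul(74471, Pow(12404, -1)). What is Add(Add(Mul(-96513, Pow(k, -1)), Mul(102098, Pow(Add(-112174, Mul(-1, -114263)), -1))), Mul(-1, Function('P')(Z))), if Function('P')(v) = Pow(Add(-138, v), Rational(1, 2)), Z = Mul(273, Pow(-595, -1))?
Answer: Add(Rational(-2493237269270, 155569919), Mul(Rational(-1, 85), I, Pow(1000365, Rational(1, 2)))) ≈ Add(-16026., Mul(-11.767, I))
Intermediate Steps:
k = Rational(74471, 12404) (k = Mul(74471, Rational(1, 12404)) = Rational(74471, 12404) ≈ 6.0038)
Z = Rational(-39, 85) (Z = Mul(273, Rational(-1, 595)) = Rational(-39, 85) ≈ -0.45882)
Add(Add(Mul(-96513, Pow(k, -1)), Mul(102098, Pow(Add(-112174, Mul(-1, -114263)), -1))), Mul(-1, Function('P')(Z))) = Add(Add(Mul(-96513, Pow(Rational(74471, 12404), -1)), Mul(102098, Pow(Add(-112174, Mul(-1, -114263)), -1))), Mul(-1, Pow(Add(-138, Rational(-39, 85)), Rational(1, 2)))) = Add(Add(Mul(-96513, Rational(12404, 74471)), Mul(102098, Pow(Add(-112174, 114263), -1))), Mul(-1, Pow(Rational(-11769, 85), Rational(1, 2)))) = Add(Add(Rational(-1197147252, 74471), Mul(102098, Pow(2089, -1))), Mul(-1, Mul(Rational(1, 85), I, Pow(1000365, Rational(1, 2))))) = Add(Add(Rational(-1197147252, 74471), Mul(102098, Rational(1, 2089))), Mul(Rational(-1, 85), I, Pow(1000365, Rational(1, 2)))) = Add(Add(Rational(-1197147252, 74471), Rational(102098, 2089)), Mul(Rational(-1, 85), I, Pow(1000365, Rational(1, 2)))) = Add(Rational(-2493237269270, 155569919), Mul(Rational(-1, 85), I, Pow(1000365, Rational(1, 2))))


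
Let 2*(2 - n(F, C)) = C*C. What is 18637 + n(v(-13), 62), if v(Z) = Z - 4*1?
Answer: 16717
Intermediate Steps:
v(Z) = -4 + Z (v(Z) = Z - 4 = -4 + Z)
n(F, C) = 2 - C²/2 (n(F, C) = 2 - C*C/2 = 2 - C²/2)
18637 + n(v(-13), 62) = 18637 + (2 - ½*62²) = 18637 + (2 - ½*3844) = 18637 + (2 - 1922) = 18637 - 1920 = 16717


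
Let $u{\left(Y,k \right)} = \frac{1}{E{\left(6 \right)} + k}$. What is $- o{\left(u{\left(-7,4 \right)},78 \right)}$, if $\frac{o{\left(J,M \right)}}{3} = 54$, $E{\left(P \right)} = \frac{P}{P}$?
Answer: $-162$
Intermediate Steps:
$E{\left(P \right)} = 1$
$u{\left(Y,k \right)} = \frac{1}{1 + k}$
$o{\left(J,M \right)} = 162$ ($o{\left(J,M \right)} = 3 \cdot 54 = 162$)
$- o{\left(u{\left(-7,4 \right)},78 \right)} = \left(-1\right) 162 = -162$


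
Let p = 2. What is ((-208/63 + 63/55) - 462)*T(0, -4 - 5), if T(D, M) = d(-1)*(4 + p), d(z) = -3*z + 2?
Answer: -3216602/231 ≈ -13925.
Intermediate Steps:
d(z) = 2 - 3*z
T(D, M) = 30 (T(D, M) = (2 - 3*(-1))*(4 + 2) = (2 + 3)*6 = 5*6 = 30)
((-208/63 + 63/55) - 462)*T(0, -4 - 5) = ((-208/63 + 63/55) - 462)*30 = (-7471/3465 - 462)*30 = -1608301/3465*30 = -3216602/231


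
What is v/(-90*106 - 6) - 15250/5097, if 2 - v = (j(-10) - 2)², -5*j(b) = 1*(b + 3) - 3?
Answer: -24264449/8109327 ≈ -2.9922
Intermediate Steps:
j(b) = -b/5 (j(b) = -(1*(b + 3) - 3)/5 = -(1*(3 + b) - 3)/5 = -((3 + b) - 3)/5 = -b/5)
v = 2 (v = 2 - (-⅕*(-10) - 2)² = 2 - (2 - 2)² = 2 - 1*0² = 2 - 1*0 = 2 + 0 = 2)
v/(-90*106 - 6) - 15250/5097 = 2/(-90*106 - 6) - 15250/5097 = 2/(-9540 - 6) - 15250*1/5097 = 2/(-9546) - 15250/5097 = 2*(-1/9546) - 15250/5097 = -1/4773 - 15250/5097 = -24264449/8109327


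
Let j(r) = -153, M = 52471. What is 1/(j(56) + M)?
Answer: 1/52318 ≈ 1.9114e-5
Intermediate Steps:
1/(j(56) + M) = 1/(-153 + 52471) = 1/52318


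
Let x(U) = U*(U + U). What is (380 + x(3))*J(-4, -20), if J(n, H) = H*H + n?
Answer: 157608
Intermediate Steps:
J(n, H) = n + H² (J(n, H) = H² + n = n + H²)
x(U) = 2*U² (x(U) = U*(2*U) = 2*U²)
(380 + x(3))*J(-4, -20) = (380 + 2*3²)*(-4 + (-20)²) = (380 + 2*9)*(-4 + 400) = (380 + 18)*396 = 398*396 = 157608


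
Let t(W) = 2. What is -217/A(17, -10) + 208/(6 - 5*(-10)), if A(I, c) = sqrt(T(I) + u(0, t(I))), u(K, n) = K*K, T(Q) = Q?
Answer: 26/7 - 217*sqrt(17)/17 ≈ -48.916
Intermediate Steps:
u(K, n) = K**2
A(I, c) = sqrt(I) (A(I, c) = sqrt(I + 0**2) = sqrt(I + 0) = sqrt(I))
-217/A(17, -10) + 208/(6 - 5*(-10)) = -217*sqrt(17)/17 + 208/(6 - 5*(-10)) = -217*sqrt(17)/17 + 208/(6 + 50) = -217*sqrt(17)/17 + 208/56 = -217*sqrt(17)/17 + 208*(1/56) = -217*sqrt(17)/17 + 26/7 = 26/7 - 217*sqrt(17)/17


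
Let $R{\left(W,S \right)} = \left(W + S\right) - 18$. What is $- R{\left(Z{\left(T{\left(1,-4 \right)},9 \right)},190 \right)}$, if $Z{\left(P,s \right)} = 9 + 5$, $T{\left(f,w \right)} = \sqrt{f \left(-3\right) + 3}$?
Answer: $-186$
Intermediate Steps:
$T{\left(f,w \right)} = \sqrt{3 - 3 f}$ ($T{\left(f,w \right)} = \sqrt{- 3 f + 3} = \sqrt{3 - 3 f}$)
$Z{\left(P,s \right)} = 14$
$R{\left(W,S \right)} = -18 + S + W$ ($R{\left(W,S \right)} = \left(S + W\right) - 18 = -18 + S + W$)
$- R{\left(Z{\left(T{\left(1,-4 \right)},9 \right)},190 \right)} = - (-18 + 190 + 14) = \left(-1\right) 186 = -186$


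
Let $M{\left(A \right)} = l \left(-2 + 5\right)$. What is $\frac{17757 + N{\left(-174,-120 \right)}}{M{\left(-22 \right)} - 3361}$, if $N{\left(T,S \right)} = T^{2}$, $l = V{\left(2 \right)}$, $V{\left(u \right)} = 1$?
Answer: $- \frac{48033}{3358} \approx -14.304$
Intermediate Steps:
$l = 1$
$M{\left(A \right)} = 3$ ($M{\left(A \right)} = 1 \left(-2 + 5\right) = 1 \cdot 3 = 3$)
$\frac{17757 + N{\left(-174,-120 \right)}}{M{\left(-22 \right)} - 3361} = \frac{17757 + \left(-174\right)^{2}}{3 - 3361} = \frac{17757 + 30276}{-3358} = 48033 \left(- \frac{1}{3358}\right) = - \frac{48033}{3358}$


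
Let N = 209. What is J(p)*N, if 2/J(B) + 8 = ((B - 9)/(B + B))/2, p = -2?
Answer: -3344/53 ≈ -63.094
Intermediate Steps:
J(B) = 2/(-8 + (-9 + B)/(4*B)) (J(B) = 2/(-8 + ((B - 9)/(B + B))/2) = 2/(-8 + ((-9 + B)/((2*B)))*(½)) = 2/(-8 + ((-9 + B)*(1/(2*B)))*(½)) = 2/(-8 + ((-9 + B)/(2*B))*(½)) = 2/(-8 + (-9 + B)/(4*B)))
J(p)*N = -8*(-2)/(9 + 31*(-2))*209 = -8*(-2)/(9 - 62)*209 = -8*(-2)/(-53)*209 = -8*(-2)*(-1/53)*209 = -16/53*209 = -3344/53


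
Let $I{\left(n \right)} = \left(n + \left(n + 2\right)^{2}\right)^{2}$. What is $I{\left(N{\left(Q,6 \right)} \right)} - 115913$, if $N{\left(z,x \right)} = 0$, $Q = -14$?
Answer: $-115897$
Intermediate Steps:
$I{\left(n \right)} = \left(n + \left(2 + n\right)^{2}\right)^{2}$
$I{\left(N{\left(Q,6 \right)} \right)} - 115913 = \left(0 + \left(2 + 0\right)^{2}\right)^{2} - 115913 = \left(0 + 2^{2}\right)^{2} - 115913 = \left(0 + 4\right)^{2} - 115913 = 4^{2} - 115913 = 16 - 115913 = -115897$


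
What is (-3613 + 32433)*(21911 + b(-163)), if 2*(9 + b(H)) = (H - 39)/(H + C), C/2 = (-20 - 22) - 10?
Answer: 168537486700/267 ≈ 6.3123e+8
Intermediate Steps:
C = -104 (C = 2*((-20 - 22) - 10) = 2*(-42 - 10) = 2*(-52) = -104)
b(H) = -9 + (-39 + H)/(2*(-104 + H)) (b(H) = -9 + ((H - 39)/(H - 104))/2 = -9 + ((-39 + H)/(-104 + H))/2 = -9 + (-39 + H)/(2*(-104 + H)))
(-3613 + 32433)*(21911 + b(-163)) = (-3613 + 32433)*(21911 + (1833 - 17*(-163))/(2*(-104 - 163))) = 28820*(21911 + (½)*(1833 + 2771)/(-267)) = 28820*(21911 + (½)*(-1/267)*4604) = 28820*(21911 - 2302/267) = 28820*(5847935/267) = 168537486700/267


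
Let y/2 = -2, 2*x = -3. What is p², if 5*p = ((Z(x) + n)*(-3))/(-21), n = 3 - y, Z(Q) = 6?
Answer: 169/1225 ≈ 0.13796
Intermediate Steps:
x = -3/2 (x = (½)*(-3) = -3/2 ≈ -1.5000)
y = -4 (y = 2*(-2) = -4)
n = 7 (n = 3 - 1*(-4) = 3 + 4 = 7)
p = 13/35 (p = (((6 + 7)*(-3))/(-21))/5 = ((13*(-3))*(-1/21))/5 = (-39*(-1/21))/5 = (⅕)*(13/7) = 13/35 ≈ 0.37143)
p² = (13/35)² = 169/1225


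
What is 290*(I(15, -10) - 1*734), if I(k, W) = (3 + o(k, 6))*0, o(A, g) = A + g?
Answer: -212860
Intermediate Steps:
I(k, W) = 0 (I(k, W) = (3 + (k + 6))*0 = (3 + (6 + k))*0 = (9 + k)*0 = 0)
290*(I(15, -10) - 1*734) = 290*(0 - 1*734) = 290*(0 - 734) = 290*(-734) = -212860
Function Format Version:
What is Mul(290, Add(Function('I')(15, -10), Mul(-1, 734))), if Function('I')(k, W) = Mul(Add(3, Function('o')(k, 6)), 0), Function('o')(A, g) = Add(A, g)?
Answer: -212860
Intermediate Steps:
Function('I')(k, W) = 0 (Function('I')(k, W) = Mul(Add(3, Add(k, 6)), 0) = Mul(Add(3, Add(6, k)), 0) = Mul(Add(9, k), 0) = 0)
Mul(290, Add(Function('I')(15, -10), Mul(-1, 734))) = Mul(290, Add(0, Mul(-1, 734))) = Mul(290, Add(0, -734)) = Mul(290, -734) = -212860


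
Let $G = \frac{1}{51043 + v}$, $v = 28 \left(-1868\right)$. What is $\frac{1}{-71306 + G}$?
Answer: $- \frac{1261}{89916867} \approx -1.4024 \cdot 10^{-5}$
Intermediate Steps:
$v = -52304$
$G = - \frac{1}{1261}$ ($G = \frac{1}{51043 - 52304} = \frac{1}{-1261} = - \frac{1}{1261} \approx -0.00079302$)
$\frac{1}{-71306 + G} = \frac{1}{-71306 - \frac{1}{1261}} = \frac{1}{- \frac{89916867}{1261}} = - \frac{1261}{89916867}$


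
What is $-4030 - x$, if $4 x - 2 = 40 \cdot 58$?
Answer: $- \frac{9221}{2} \approx -4610.5$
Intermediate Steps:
$x = \frac{1161}{2}$ ($x = \frac{1}{2} + \frac{40 \cdot 58}{4} = \frac{1}{2} + \frac{1}{4} \cdot 2320 = \frac{1}{2} + 580 = \frac{1161}{2} \approx 580.5$)
$-4030 - x = -4030 - \frac{1161}{2} = - \frac{9221}{2}$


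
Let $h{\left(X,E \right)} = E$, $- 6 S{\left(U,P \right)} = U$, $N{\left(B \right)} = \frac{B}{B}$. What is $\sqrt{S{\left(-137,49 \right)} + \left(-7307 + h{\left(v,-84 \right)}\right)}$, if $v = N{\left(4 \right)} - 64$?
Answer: $\frac{i \sqrt{265254}}{6} \approx 85.838 i$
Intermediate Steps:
$N{\left(B \right)} = 1$
$v = -63$ ($v = 1 - 64 = -63$)
$S{\left(U,P \right)} = - \frac{U}{6}$
$\sqrt{S{\left(-137,49 \right)} + \left(-7307 + h{\left(v,-84 \right)}\right)} = \sqrt{\left(- \frac{1}{6}\right) \left(-137\right) - 7391} = \sqrt{\frac{137}{6} - 7391} = \sqrt{- \frac{44209}{6}} = \frac{i \sqrt{265254}}{6}$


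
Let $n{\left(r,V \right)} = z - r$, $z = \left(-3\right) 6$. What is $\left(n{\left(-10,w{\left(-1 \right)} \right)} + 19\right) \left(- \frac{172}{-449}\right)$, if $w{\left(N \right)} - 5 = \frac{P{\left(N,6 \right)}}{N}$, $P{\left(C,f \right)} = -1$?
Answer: $\frac{1892}{449} \approx 4.2138$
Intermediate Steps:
$w{\left(N \right)} = 5 - \frac{1}{N}$
$z = -18$
$n{\left(r,V \right)} = -18 - r$
$\left(n{\left(-10,w{\left(-1 \right)} \right)} + 19\right) \left(- \frac{172}{-449}\right) = \left(\left(-18 - -10\right) + 19\right) \left(- \frac{172}{-449}\right) = \left(\left(-18 + 10\right) + 19\right) \left(\left(-172\right) \left(- \frac{1}{449}\right)\right) = \left(-8 + 19\right) \frac{172}{449} = 11 \cdot \frac{172}{449} = \frac{1892}{449}$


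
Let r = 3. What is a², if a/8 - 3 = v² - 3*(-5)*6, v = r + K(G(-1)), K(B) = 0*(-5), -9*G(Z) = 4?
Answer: 665856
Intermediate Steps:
G(Z) = -4/9 (G(Z) = -⅑*4 = -4/9)
K(B) = 0
v = 3 (v = 3 + 0 = 3)
a = 816 (a = 24 + 8*(3² - 3*(-5)*6) = 24 + 8*(9 - (-15)*6) = 24 + 8*(9 - 1*(-90)) = 24 + 8*(9 + 90) = 24 + 8*99 = 24 + 792 = 816)
a² = 816² = 665856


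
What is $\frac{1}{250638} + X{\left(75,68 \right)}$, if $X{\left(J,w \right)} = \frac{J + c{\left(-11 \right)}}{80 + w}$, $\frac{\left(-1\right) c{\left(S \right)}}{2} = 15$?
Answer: $\frac{152417}{501276} \approx 0.30406$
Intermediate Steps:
$c{\left(S \right)} = -30$ ($c{\left(S \right)} = \left(-2\right) 15 = -30$)
$X{\left(J,w \right)} = \frac{-30 + J}{80 + w}$ ($X{\left(J,w \right)} = \frac{J - 30}{80 + w} = \frac{-30 + J}{80 + w}$)
$\frac{1}{250638} + X{\left(75,68 \right)} = \frac{1}{250638} + \frac{-30 + 75}{80 + 68} = \frac{1}{250638} + \frac{1}{148} \cdot 45 = \frac{1}{250638} + \frac{45}{148} = \frac{152417}{501276}$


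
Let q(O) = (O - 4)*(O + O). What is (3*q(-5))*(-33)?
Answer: -8910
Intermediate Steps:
q(O) = 2*O*(-4 + O) (q(O) = (-4 + O)*(2*O) = 2*O*(-4 + O))
(3*q(-5))*(-33) = (3*(2*(-5)*(-4 - 5)))*(-33) = (3*(2*(-5)*(-9)))*(-33) = (3*90)*(-33) = 270*(-33) = -8910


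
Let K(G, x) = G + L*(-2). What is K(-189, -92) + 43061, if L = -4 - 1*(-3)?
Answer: 42874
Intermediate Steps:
L = -1 (L = -4 + 3 = -1)
K(G, x) = 2 + G (K(G, x) = G - 1*(-2) = G + 2 = 2 + G)
K(-189, -92) + 43061 = (2 - 189) + 43061 = -187 + 43061 = 42874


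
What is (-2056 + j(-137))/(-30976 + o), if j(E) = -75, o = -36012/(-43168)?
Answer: 22997752/334283989 ≈ 0.068797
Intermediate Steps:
o = 9003/10792 (o = -36012*(-1/43168) = 9003/10792 ≈ 0.83423)
(-2056 + j(-137))/(-30976 + o) = (-2056 - 75)/(-30976 + 9003/10792) = -2131/(-334283989/10792) = -2131*(-10792/334283989) = 22997752/334283989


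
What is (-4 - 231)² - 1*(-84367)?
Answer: 139592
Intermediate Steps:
(-4 - 231)² - 1*(-84367) = (-235)² + 84367 = 55225 + 84367 = 139592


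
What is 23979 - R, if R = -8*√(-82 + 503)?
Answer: 23979 + 8*√421 ≈ 24143.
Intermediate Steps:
R = -8*√421 ≈ -164.15
23979 - R = 23979 - (-8)*√421 = 23979 + 8*√421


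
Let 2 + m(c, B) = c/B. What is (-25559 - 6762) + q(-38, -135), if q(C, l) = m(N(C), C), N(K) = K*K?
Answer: -32361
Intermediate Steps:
N(K) = K**2
m(c, B) = -2 + c/B
q(C, l) = -2 + C (q(C, l) = -2 + C**2/C = -2 + C)
(-25559 - 6762) + q(-38, -135) = (-25559 - 6762) + (-2 - 38) = -32321 - 40 = -32361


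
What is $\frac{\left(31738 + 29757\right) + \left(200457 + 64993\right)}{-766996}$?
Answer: $- \frac{326945}{766996} \approx -0.42627$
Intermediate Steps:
$\frac{\left(31738 + 29757\right) + \left(200457 + 64993\right)}{-766996} = \left(61495 + 265450\right) \left(- \frac{1}{766996}\right) = 326945 \left(- \frac{1}{766996}\right) = - \frac{326945}{766996}$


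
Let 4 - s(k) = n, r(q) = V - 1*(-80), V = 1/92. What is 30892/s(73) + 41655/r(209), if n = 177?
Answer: 435584968/1273453 ≈ 342.05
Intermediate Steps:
V = 1/92 ≈ 0.010870
r(q) = 7361/92 (r(q) = 1/92 - 1*(-80) = 1/92 + 80 = 7361/92)
s(k) = -173 (s(k) = 4 - 1*177 = 4 - 177 = -173)
30892/s(73) + 41655/r(209) = 30892/(-173) + 41655/(7361/92) = 30892*(-1/173) + 41655*(92/7361) = -30892/173 + 3832260/7361 = 435584968/1273453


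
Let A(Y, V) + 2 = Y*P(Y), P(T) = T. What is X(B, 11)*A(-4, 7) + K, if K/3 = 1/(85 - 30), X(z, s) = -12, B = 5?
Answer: -9237/55 ≈ -167.95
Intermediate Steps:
A(Y, V) = -2 + Y**2 (A(Y, V) = -2 + Y*Y = -2 + Y**2)
K = 3/55 (K = 3/(85 - 30) = 3/55 ≈ 0.054545)
X(B, 11)*A(-4, 7) + K = -12*(-2 + (-4)**2) + 3/55 = -12*(-2 + 16) + 3/55 = -12*14 + 3/55 = -168 + 3/55 = -9237/55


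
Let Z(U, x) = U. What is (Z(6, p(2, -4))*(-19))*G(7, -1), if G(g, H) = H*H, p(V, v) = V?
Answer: -114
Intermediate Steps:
G(g, H) = H²
(Z(6, p(2, -4))*(-19))*G(7, -1) = (6*(-19))*(-1)² = -114*1 = -114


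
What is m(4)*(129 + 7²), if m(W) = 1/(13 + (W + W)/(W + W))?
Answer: 89/7 ≈ 12.714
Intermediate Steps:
m(W) = 1/14 (m(W) = 1/(13 + (2*W)/((2*W))) = 1/(13 + (2*W)*(1/(2*W))) = 1/(13 + 1) = 1/14)
m(4)*(129 + 7²) = (129 + 7²)/14 = (129 + 49)/14 = (1/14)*178 = 89/7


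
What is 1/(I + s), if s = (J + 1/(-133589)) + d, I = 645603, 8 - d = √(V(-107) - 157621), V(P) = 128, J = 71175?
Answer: 12791777951746317/9168970161448053763262 + 17846020921*I*√157493/9168970161448053763262 ≈ 1.3951e-6 + 7.7242e-10*I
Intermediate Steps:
d = 8 - I*√157493 (d = 8 - √(128 - 157621) = 8 - √(-157493) = 8 - I*√157493 ≈ 8.0 - 396.85*I)
s = 9509265786/133589 - I*√157493 (s = (71175 + 1/(-133589)) + (8 - I*√157493) = (71175 - 1/133589) + (8 - I*√157493) = 9508197074/133589 + (8 - I*√157493) = 9509265786/133589 - I*√157493 ≈ 71183.0 - 396.85*I)
1/(I + s) = 1/(645603 + (9509265786/133589 - I*√157493)) = 1/(95754724953/133589 - I*√157493)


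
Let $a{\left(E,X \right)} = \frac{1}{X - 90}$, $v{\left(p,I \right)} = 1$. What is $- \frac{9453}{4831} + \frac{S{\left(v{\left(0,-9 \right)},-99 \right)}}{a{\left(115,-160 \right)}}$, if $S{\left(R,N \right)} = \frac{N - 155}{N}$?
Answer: $- \frac{307704347}{478269} \approx -643.37$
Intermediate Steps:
$a{\left(E,X \right)} = \frac{1}{-90 + X}$
$S{\left(R,N \right)} = \frac{-155 + N}{N}$
$- \frac{9453}{4831} + \frac{S{\left(v{\left(0,-9 \right)},-99 \right)}}{a{\left(115,-160 \right)}} = - \frac{9453}{4831} + \frac{\frac{1}{-99} \left(-155 - 99\right)}{\frac{1}{-90 - 160}} = \left(-9453\right) \frac{1}{4831} + \frac{\left(- \frac{1}{99}\right) \left(-254\right)}{\frac{1}{-250}} = - \frac{9453}{4831} + \frac{254}{99 \left(- \frac{1}{250}\right)} = - \frac{9453}{4831} + \frac{254}{99} \left(-250\right) = - \frac{9453}{4831} - \frac{63500}{99} = - \frac{307704347}{478269}$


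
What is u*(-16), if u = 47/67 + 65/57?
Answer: -112544/3819 ≈ -29.469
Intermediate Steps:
u = 7034/3819 (u = 47*(1/67) + 65*(1/57) = 47/67 + 65/57 = 7034/3819 ≈ 1.8418)
u*(-16) = (7034/3819)*(-16) = -112544/3819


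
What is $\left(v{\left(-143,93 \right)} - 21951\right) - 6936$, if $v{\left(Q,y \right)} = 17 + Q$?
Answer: $-29013$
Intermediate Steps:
$\left(v{\left(-143,93 \right)} - 21951\right) - 6936 = \left(\left(17 - 143\right) - 21951\right) - 6936 = \left(-126 - 21951\right) - 6936 = -22077 - 6936 = -29013$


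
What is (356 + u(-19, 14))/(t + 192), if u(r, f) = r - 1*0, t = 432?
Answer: 337/624 ≈ 0.54006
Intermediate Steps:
u(r, f) = r (u(r, f) = r + 0 = r)
(356 + u(-19, 14))/(t + 192) = (356 - 19)/(432 + 192) = 337/624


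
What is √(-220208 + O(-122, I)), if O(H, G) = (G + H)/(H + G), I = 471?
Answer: 13*I*√1303 ≈ 469.26*I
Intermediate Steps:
O(H, G) = 1 (O(H, G) = (G + H)/(G + H) = 1)
√(-220208 + O(-122, I)) = √(-220208 + 1) = √(-220207) = 13*I*√1303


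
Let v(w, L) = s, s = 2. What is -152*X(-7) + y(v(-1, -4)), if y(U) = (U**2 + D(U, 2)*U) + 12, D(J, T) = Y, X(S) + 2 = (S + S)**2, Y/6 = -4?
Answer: -29520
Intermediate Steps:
Y = -24 (Y = 6*(-4) = -24)
X(S) = -2 + 4*S**2 (X(S) = -2 + (S + S)**2 = -2 + (2*S)**2 = -2 + 4*S**2)
D(J, T) = -24
v(w, L) = 2
y(U) = 12 + U**2 - 24*U (y(U) = (U**2 - 24*U) + 12 = 12 + U**2 - 24*U)
-152*X(-7) + y(v(-1, -4)) = -152*(-2 + 4*(-7)**2) + (12 + 2**2 - 24*2) = -152*(-2 + 4*49) + (12 + 4 - 48) = -152*(-2 + 196) - 32 = -152*194 - 32 = -29488 - 32 = -29520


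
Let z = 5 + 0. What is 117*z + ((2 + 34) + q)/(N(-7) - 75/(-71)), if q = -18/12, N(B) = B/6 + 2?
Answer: 21114/35 ≈ 603.26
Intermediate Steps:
z = 5
N(B) = 2 + B/6 (N(B) = B*(⅙) + 2 = B/6 + 2 = 2 + B/6)
q = -3/2 (q = -18*1/12 = -3/2 ≈ -1.5000)
117*z + ((2 + 34) + q)/(N(-7) - 75/(-71)) = 117*5 + ((2 + 34) - 3/2)/((2 + (⅙)*(-7)) - 75/(-71)) = 585 + (36 - 3/2)/((2 - 7/6) - 75*(-1)/71) = 585 + 69/(2*(⅚ - 1*(-75/71))) = 585 + 69/(2*(⅚ + 75/71)) = 585 + 69/(2*(805/426)) = 585 + (69/2)*(426/805) = 585 + 639/35 = 21114/35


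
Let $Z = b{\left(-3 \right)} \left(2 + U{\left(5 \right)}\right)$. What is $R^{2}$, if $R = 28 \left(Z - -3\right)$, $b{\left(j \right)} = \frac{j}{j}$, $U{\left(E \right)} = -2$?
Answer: $7056$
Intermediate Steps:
$b{\left(j \right)} = 1$
$Z = 0$ ($Z = 1 \left(2 - 2\right) = 1 \cdot 0 = 0$)
$R = 84$ ($R = 28 \left(0 - -3\right) = 28 \left(0 + 3\right) = 28 \cdot 3 = 84$)
$R^{2} = 84^{2} = 7056$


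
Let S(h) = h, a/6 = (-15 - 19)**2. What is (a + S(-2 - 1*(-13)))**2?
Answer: 48260809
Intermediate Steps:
a = 6936 (a = 6*(-15 - 19)**2 = 6*(-34)**2 = 6*1156 = 6936)
(a + S(-2 - 1*(-13)))**2 = (6936 + (-2 - 1*(-13)))**2 = (6936 + (-2 + 13))**2 = (6936 + 11)**2 = 6947**2 = 48260809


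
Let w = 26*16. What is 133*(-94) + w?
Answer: -12086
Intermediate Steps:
w = 416
133*(-94) + w = 133*(-94) + 416 = -12502 + 416 = -12086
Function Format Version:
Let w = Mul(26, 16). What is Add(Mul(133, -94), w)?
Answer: -12086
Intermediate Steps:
w = 416
Add(Mul(133, -94), w) = Add(Mul(133, -94), 416) = Add(-12502, 416) = -12086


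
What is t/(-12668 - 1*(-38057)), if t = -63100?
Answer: -63100/25389 ≈ -2.4853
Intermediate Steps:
t/(-12668 - 1*(-38057)) = -63100/(-12668 - 1*(-38057)) = -63100/(-12668 + 38057) = -63100/25389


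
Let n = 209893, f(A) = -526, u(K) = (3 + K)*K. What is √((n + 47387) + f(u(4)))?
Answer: √256754 ≈ 506.71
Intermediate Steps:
u(K) = K*(3 + K)
√((n + 47387) + f(u(4))) = √((209893 + 47387) - 526) = √(257280 - 526) = √256754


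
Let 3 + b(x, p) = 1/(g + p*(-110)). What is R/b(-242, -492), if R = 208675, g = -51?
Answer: -11282848575/162206 ≈ -69559.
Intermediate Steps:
b(x, p) = -3 + 1/(-51 - 110*p) (b(x, p) = -3 + 1/(-51 + p*(-110)) = -3 + 1/(-51 - 110*p))
R/b(-242, -492) = 208675/((22*(-7 - 15*(-492))/(51 + 110*(-492)))) = 208675/((22*(-7 + 7380)/(51 - 54120))) = 208675/((22*7373/(-54069))) = 208675/((22*(-1/54069)*7373)) = 208675/(-162206/54069) = 208675*(-54069/162206) = -11282848575/162206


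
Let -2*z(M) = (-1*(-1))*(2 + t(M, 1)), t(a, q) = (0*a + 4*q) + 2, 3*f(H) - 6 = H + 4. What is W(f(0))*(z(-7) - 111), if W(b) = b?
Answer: -1150/3 ≈ -383.33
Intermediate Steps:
f(H) = 10/3 + H/3 (f(H) = 2 + (H + 4)/3 = 2 + (4 + H)/3 = 2 + (4/3 + H/3) = 10/3 + H/3)
t(a, q) = 2 + 4*q (t(a, q) = (0 + 4*q) + 2 = 4*q + 2 = 2 + 4*q)
z(M) = -4 (z(M) = -(-1*(-1))*(2 + (2 + 4*1))/2 = -(2 + (2 + 4))/2 = -(2 + 6)/2 = -8/2 = -½*8 = -4)
W(f(0))*(z(-7) - 111) = (10/3 + (⅓)*0)*(-4 - 111) = (10/3 + 0)*(-115) = (10/3)*(-115) = -1150/3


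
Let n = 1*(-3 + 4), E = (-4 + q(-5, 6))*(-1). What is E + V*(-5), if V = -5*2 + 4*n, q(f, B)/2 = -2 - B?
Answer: 50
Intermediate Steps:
q(f, B) = -4 - 2*B (q(f, B) = 2*(-2 - B) = -4 - 2*B)
E = 20 (E = (-4 + (-4 - 2*6))*(-1) = (-4 + (-4 - 12))*(-1) = (-4 - 16)*(-1) = -20*(-1) = 20)
n = 1 (n = 1*1 = 1)
V = -6 (V = -5*2 + 4*1 = -10 + 4 = -6)
E + V*(-5) = 20 - 6*(-5) = 20 + 30 = 50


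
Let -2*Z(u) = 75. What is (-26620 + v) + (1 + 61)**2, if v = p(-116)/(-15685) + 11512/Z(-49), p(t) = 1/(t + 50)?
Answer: -119478693131/5176050 ≈ -23083.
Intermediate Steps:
p(t) = 1/(50 + t)
Z(u) = -75/2 (Z(u) = -1/2*75 = -75/2)
v = -1588978331/5176050 (v = 1/((50 - 116)*(-15685)) + 11512/(-75/2) = -1/15685/(-66) + 11512*(-2/75) = -1/66*(-1/15685) - 23024/75 = 1/1035210 - 23024/75 = -1588978331/5176050 ≈ -306.99)
(-26620 + v) + (1 + 61)**2 = (-26620 - 1588978331/5176050) + (1 + 61)**2 = -139375429331/5176050 + 62**2 = -139375429331/5176050 + 3844 = -119478693131/5176050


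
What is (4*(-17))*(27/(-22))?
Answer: 918/11 ≈ 83.455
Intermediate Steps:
(4*(-17))*(27/(-22)) = -1836*(-1)/22 = -68*(-27/22) = 918/11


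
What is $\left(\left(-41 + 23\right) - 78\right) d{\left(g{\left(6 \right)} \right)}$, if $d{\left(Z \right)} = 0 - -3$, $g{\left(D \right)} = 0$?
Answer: $-288$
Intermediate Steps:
$d{\left(Z \right)} = 3$ ($d{\left(Z \right)} = 0 + 3 = 3$)
$\left(\left(-41 + 23\right) - 78\right) d{\left(g{\left(6 \right)} \right)} = \left(\left(-41 + 23\right) - 78\right) 3 = \left(-18 - 78\right) 3 = \left(-96\right) 3 = -288$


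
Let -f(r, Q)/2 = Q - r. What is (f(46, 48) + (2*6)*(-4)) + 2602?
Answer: 2550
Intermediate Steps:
f(r, Q) = -2*Q + 2*r (f(r, Q) = -2*(Q - r) = -2*Q + 2*r)
(f(46, 48) + (2*6)*(-4)) + 2602 = ((-2*48 + 2*46) + (2*6)*(-4)) + 2602 = ((-96 + 92) + 12*(-4)) + 2602 = (-4 - 48) + 2602 = -52 + 2602 = 2550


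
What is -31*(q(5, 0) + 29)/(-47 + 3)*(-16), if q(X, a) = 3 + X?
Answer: -4588/11 ≈ -417.09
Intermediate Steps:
-31*(q(5, 0) + 29)/(-47 + 3)*(-16) = -31*((3 + 5) + 29)/(-47 + 3)*(-16) = -31*(8 + 29)/(-44)*(-16) = -1147*(-1)/44*(-16) = -31*(-37/44)*(-16) = (1147/44)*(-16) = -4588/11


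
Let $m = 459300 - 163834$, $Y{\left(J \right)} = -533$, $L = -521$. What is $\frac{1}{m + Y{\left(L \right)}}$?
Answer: $\frac{1}{294933} \approx 3.3906 \cdot 10^{-6}$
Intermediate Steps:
$m = 295466$ ($m = 459300 - 163834 = 295466$)
$\frac{1}{m + Y{\left(L \right)}} = \frac{1}{295466 - 533} = \frac{1}{294933}$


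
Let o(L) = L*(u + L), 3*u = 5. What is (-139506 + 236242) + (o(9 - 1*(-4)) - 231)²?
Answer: 885265/9 ≈ 98363.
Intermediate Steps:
u = 5/3 (u = (⅓)*5 = 5/3 ≈ 1.6667)
o(L) = L*(5/3 + L)
(-139506 + 236242) + (o(9 - 1*(-4)) - 231)² = (-139506 + 236242) + ((9 - 1*(-4))*(5 + 3*(9 - 1*(-4)))/3 - 231)² = 96736 + ((9 + 4)*(5 + 3*(9 + 4))/3 - 231)² = 96736 + ((⅓)*13*(5 + 3*13) - 231)² = 96736 + ((⅓)*13*(5 + 39) - 231)² = 96736 + ((⅓)*13*44 - 231)² = 96736 + (572/3 - 231)² = 96736 + (-121/3)² = 96736 + 14641/9 = 885265/9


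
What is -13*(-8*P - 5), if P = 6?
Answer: 689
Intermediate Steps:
-13*(-8*P - 5) = -13*(-8*6 - 5) = -13*(-48 - 5) = -13*(-53) = 689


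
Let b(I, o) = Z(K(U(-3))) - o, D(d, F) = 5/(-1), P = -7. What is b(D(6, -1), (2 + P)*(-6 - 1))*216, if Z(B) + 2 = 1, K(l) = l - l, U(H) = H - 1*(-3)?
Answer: -7776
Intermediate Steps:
U(H) = 3 + H (U(H) = H + 3 = 3 + H)
K(l) = 0
Z(B) = -1 (Z(B) = -2 + 1 = -1)
D(d, F) = -5 (D(d, F) = 5*(-1) = -5)
b(I, o) = -1 - o
b(D(6, -1), (2 + P)*(-6 - 1))*216 = (-1 - (2 - 7)*(-6 - 1))*216 = (-1 - (-5)*(-7))*216 = (-1 - 1*35)*216 = (-1 - 35)*216 = -36*216 = -7776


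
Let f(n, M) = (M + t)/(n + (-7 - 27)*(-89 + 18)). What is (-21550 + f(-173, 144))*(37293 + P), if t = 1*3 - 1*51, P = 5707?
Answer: -692206174000/747 ≈ -9.2665e+8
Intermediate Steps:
t = -48 (t = 3 - 51 = -48)
f(n, M) = (-48 + M)/(2414 + n) (f(n, M) = (M - 48)/(n + (-7 - 27)*(-89 + 18)) = (-48 + M)/(n - 34*(-71)) = (-48 + M)/(n + 2414) = (-48 + M)/(2414 + n))
(-21550 + f(-173, 144))*(37293 + P) = (-21550 + (-48 + 144)/(2414 - 173))*(37293 + 5707) = (-21550 + 96/2241)*43000 = (-21550 + (1/2241)*96)*43000 = (-21550 + 32/747)*43000 = -16097818/747*43000 = -692206174000/747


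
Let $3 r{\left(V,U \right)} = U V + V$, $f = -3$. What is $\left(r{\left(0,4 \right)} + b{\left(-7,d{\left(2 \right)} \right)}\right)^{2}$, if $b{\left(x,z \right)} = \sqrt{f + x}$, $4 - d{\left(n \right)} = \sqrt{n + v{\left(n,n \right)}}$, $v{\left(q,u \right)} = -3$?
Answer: $-10$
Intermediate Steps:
$d{\left(n \right)} = 4 - \sqrt{-3 + n}$ ($d{\left(n \right)} = 4 - \sqrt{n - 3} = 4 - \sqrt{-3 + n}$)
$b{\left(x,z \right)} = \sqrt{-3 + x}$
$r{\left(V,U \right)} = \frac{V}{3} + \frac{U V}{3}$ ($r{\left(V,U \right)} = \frac{U V + V}{3} = \frac{V + U V}{3} = \frac{V}{3} + \frac{U V}{3}$)
$\left(r{\left(0,4 \right)} + b{\left(-7,d{\left(2 \right)} \right)}\right)^{2} = \left(\frac{1}{3} \cdot 0 \left(1 + 4\right) + \sqrt{-3 - 7}\right)^{2} = \left(\frac{1}{3} \cdot 0 \cdot 5 + \sqrt{-10}\right)^{2} = \left(0 + i \sqrt{10}\right)^{2} = \left(i \sqrt{10}\right)^{2} = -10$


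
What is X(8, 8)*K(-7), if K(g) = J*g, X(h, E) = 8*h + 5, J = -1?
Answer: 483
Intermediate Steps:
X(h, E) = 5 + 8*h
K(g) = -g
X(8, 8)*K(-7) = (5 + 8*8)*(-1*(-7)) = (5 + 64)*7 = 69*7 = 483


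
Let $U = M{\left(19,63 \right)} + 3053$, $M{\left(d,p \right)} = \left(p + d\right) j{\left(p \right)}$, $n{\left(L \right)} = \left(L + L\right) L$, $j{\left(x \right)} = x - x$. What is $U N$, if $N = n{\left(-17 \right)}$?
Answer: $1764634$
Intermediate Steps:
$j{\left(x \right)} = 0$
$n{\left(L \right)} = 2 L^{2}$ ($n{\left(L \right)} = 2 L L = 2 L^{2}$)
$N = 578$ ($N = 2 \left(-17\right)^{2} = 2 \cdot 289 = 578$)
$M{\left(d,p \right)} = 0$ ($M{\left(d,p \right)} = \left(p + d\right) 0 = \left(d + p\right) 0 = 0$)
$U = 3053$ ($U = 0 + 3053 = 3053$)
$U N = 3053 \cdot 578 = 1764634$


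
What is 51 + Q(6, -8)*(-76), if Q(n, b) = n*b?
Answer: 3699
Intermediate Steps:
Q(n, b) = b*n
51 + Q(6, -8)*(-76) = 51 - 8*6*(-76) = 51 - 48*(-76) = 51 + 3648 = 3699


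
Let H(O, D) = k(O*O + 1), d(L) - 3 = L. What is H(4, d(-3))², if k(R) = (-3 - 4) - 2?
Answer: 81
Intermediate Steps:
d(L) = 3 + L
k(R) = -9 (k(R) = -7 - 2 = -9)
H(O, D) = -9
H(4, d(-3))² = (-9)² = 81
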